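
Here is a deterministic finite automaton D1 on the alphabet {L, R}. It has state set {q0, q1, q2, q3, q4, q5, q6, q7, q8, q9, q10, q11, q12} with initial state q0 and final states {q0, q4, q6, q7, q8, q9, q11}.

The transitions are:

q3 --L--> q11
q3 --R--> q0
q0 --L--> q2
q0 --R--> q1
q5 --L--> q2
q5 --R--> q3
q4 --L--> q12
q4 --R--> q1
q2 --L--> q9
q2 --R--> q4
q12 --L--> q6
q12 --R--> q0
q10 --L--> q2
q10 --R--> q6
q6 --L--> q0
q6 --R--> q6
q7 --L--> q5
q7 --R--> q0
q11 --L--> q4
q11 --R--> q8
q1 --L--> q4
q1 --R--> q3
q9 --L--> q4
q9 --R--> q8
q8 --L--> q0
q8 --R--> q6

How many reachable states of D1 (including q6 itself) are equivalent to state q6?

Reachable states from the start: {q0,q1,q2,q3,q4,q6,q8,q9,q11,q12}. Unreachable: {q5,q7,q10} — drop them.
Initial partition by acceptance: {q0,q4,q6,q8,q9,q11} | {q1,q2,q3,q12}.
On input L, block {q0,q4,q6,q8,q9,q11} splits into {q6,q8,q9,q11} and {q0,q4}.
Refine {q1,q2,q3,q12} on symbol L: members go to different blocks, giving {q2,q3,q12} and {q1}.
No further refinement is possible. Final partition (4 blocks): {q6,q8,q9,q11} | {q2,q3,q12} | {q0,q4} | {q1}.
The equivalence class containing q6 is {q6,q8,q9,q11}, of size 4.

4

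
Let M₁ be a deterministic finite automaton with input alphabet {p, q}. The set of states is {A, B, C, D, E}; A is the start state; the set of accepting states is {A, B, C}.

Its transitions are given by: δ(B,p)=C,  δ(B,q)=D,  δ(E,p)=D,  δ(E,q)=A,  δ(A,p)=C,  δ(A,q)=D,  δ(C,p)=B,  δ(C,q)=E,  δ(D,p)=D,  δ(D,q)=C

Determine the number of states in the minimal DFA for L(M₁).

Initial partition by acceptance: {A,B,C} | {D,E}.
The partition is now stable with 2 blocks: {A,B,C} | {D,E}.

2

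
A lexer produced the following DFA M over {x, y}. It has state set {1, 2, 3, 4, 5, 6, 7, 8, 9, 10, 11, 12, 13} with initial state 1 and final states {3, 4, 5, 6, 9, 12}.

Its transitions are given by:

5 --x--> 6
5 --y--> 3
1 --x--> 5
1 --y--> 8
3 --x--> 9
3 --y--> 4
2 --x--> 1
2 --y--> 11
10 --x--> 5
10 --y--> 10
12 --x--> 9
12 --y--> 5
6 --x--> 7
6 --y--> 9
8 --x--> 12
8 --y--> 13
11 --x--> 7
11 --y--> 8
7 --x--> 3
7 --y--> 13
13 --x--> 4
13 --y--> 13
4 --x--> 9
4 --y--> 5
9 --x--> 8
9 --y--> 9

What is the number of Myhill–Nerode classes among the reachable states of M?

3

Reachable states from the start: {1,3,4,5,6,7,8,9,12,13}. Unreachable: {2,10,11} — drop them.
Initial partition by acceptance: {3,4,5,6,9,12} | {1,7,8,13}.
On input x, block {3,4,5,6,9,12} splits into {3,4,5,12} and {6,9}.
The partition is now stable with 3 blocks: {3,4,5,12} | {1,7,8,13} | {6,9}.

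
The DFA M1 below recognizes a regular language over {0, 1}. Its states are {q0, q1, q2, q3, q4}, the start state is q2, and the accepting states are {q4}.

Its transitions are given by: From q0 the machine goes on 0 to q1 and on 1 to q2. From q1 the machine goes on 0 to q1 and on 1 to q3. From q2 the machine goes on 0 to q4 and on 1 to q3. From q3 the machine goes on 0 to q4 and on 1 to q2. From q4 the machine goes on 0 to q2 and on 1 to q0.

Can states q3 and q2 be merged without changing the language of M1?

All states are reachable from the start state.
Start with accepting vs non-accepting: {q4} | {q0,q1,q2,q3}.
Refine {q0,q1,q2,q3} on symbol 0: members go to different blocks, giving {q0,q1} and {q2,q3}.
Stable partition: {q4} | {q0,q1} | {q2,q3} — 3 equivalence classes.
q3 and q2 lie in the same block of the stable partition, so they are equivalent — no string distinguishes them.

Yes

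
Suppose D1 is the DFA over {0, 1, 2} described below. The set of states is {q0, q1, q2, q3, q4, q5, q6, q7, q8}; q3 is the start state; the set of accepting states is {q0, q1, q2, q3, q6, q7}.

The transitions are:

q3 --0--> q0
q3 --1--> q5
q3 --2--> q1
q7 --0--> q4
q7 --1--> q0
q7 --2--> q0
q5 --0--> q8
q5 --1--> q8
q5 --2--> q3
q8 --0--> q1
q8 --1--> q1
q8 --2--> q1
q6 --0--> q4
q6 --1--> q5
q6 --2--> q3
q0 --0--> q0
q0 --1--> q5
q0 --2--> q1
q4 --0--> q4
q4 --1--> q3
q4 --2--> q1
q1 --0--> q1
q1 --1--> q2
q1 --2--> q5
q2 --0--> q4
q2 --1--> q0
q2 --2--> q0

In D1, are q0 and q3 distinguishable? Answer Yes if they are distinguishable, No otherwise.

States {q6,q7} cannot be reached from the start state, so discard them.
P0 = {q0,q1,q2,q3} | {q4,q5,q8}.
Refine {q0,q1,q2,q3} on symbol 0: members go to different blocks, giving {q0,q1,q3} and {q2}.
On input 1, block {q0,q1,q3} splits into {q0,q3} and {q1}.
On input 0, block {q4,q5,q8} splits into {q4,q5} and {q8}.
Refine {q4,q5} on symbol 0: members go to different blocks, giving {q4} and {q5}.
No further refinement is possible. Final partition (6 blocks): {q0,q3} | {q4} | {q2} | {q1} | {q8} | {q5}.
q0 and q3 lie in the same block of the stable partition, so they are equivalent — no string distinguishes them.

No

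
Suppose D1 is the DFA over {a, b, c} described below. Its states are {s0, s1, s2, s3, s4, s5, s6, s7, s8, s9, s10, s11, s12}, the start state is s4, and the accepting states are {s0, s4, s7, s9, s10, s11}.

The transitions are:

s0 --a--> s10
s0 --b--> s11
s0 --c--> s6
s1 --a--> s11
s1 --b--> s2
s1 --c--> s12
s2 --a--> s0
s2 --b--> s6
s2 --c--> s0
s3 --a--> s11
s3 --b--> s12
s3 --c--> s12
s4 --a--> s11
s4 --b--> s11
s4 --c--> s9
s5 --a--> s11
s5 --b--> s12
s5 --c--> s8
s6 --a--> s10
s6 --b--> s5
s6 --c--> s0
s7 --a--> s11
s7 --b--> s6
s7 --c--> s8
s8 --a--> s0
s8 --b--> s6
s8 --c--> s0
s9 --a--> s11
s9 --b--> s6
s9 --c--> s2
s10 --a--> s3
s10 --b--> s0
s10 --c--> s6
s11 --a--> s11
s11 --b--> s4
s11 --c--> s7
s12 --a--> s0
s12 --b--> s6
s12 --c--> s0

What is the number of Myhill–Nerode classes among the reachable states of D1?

7

States {s1} cannot be reached from the start state, so discard them.
P0 = {s0,s4,s7,s9,s10,s11} | {s2,s3,s5,s6,s8,s12}.
On input a, block {s0,s4,s7,s9,s10,s11} splits into {s0,s4,s7,s9,s11} and {s10}.
Refine {s0,s4,s7,s9,s11} on symbol a: members go to different blocks, giving {s4,s7,s9,s11} and {s0}.
Refine {s4,s7,s9,s11} on symbol b: members go to different blocks, giving {s4,s11} and {s7,s9}.
Refine {s2,s3,s5,s6,s8,s12} on symbol a: members go to different blocks, giving {s2,s8,s12} and {s3,s5} and {s6}.
Stable partition: {s4,s11} | {s2,s8,s12} | {s10} | {s0} | {s7,s9} | {s3,s5} | {s6} — 7 equivalence classes.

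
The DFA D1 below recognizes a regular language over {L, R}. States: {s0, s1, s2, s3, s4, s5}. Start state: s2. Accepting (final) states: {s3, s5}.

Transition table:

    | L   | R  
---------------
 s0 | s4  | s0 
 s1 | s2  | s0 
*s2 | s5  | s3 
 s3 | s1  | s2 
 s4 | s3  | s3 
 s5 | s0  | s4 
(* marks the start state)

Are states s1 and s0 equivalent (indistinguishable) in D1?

All states are reachable from the start state.
Start with accepting vs non-accepting: {s3,s5} | {s0,s1,s2,s4}.
On input L, block {s0,s1,s2,s4} splits into {s0,s1} and {s2,s4}.
No further refinement is possible. Final partition (3 blocks): {s3,s5} | {s0,s1} | {s2,s4}.
s1 and s0 lie in the same block of the stable partition, so they are equivalent — no string distinguishes them.

Yes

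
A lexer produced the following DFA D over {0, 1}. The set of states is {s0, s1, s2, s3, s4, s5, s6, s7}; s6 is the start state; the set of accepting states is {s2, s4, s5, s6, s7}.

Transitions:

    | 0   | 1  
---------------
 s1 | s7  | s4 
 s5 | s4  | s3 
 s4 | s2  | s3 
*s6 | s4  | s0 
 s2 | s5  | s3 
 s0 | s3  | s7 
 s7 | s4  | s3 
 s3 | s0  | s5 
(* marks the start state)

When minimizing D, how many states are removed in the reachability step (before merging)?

Starting at s6 and following transitions, the reachable set is {s0, s2, s3, s4, s5, s6, s7}. That leaves s1 unreachable — 1 in total.

1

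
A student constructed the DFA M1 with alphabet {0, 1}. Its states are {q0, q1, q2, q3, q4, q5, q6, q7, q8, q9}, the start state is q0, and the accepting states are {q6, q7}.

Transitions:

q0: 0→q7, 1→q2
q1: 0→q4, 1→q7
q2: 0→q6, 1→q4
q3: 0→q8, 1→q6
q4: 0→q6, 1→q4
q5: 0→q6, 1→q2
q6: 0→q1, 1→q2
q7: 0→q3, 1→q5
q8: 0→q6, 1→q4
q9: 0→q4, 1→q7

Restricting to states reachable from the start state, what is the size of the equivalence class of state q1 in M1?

2

Reachable states from the start: {q0,q1,q2,q3,q4,q5,q6,q7,q8}. Unreachable: {q9} — drop them.
Initial partition by acceptance: {q6,q7} | {q0,q1,q2,q3,q4,q5,q8}.
Refine {q0,q1,q2,q3,q4,q5,q8} on symbol 0: members go to different blocks, giving {q0,q2,q4,q5,q8} and {q1,q3}.
The partition is now stable with 3 blocks: {q6,q7} | {q0,q2,q4,q5,q8} | {q1,q3}.
State q1 belongs to the block {q1,q3}, which has 2 states.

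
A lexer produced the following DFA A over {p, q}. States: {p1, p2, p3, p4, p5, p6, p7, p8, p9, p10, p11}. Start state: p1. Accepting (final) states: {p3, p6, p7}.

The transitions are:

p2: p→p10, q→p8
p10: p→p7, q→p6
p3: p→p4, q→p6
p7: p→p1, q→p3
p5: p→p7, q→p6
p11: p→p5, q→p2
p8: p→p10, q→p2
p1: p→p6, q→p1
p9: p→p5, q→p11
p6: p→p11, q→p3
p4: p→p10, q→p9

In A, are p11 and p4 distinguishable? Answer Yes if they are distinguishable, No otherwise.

All states are reachable from the start state.
Start with accepting vs non-accepting: {p3,p6,p7} | {p1,p2,p4,p5,p8,p9,p10,p11}.
Refine {p1,p2,p4,p5,p8,p9,p10,p11} on symbol p: members go to different blocks, giving {p2,p4,p8,p9,p11} and {p1,p5,p10}.
On input p, block {p3,p6,p7} splits into {p3,p6} and {p7}.
Refine {p1,p5,p10} on symbol p: members go to different blocks, giving {p5,p10} and {p1}.
The partition is now stable with 5 blocks: {p3,p6} | {p2,p4,p8,p9,p11} | {p5,p10} | {p7} | {p1}.
p11 and p4 lie in the same block of the stable partition, so they are equivalent — no string distinguishes them.

No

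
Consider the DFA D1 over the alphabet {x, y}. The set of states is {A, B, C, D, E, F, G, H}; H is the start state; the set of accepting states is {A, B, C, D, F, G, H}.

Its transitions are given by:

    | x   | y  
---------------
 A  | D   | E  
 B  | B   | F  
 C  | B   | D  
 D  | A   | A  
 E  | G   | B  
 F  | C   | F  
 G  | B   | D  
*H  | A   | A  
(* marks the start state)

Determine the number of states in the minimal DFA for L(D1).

6

Every state is reachable, so we keep all 8.
P0 = {A,B,C,D,F,G,H} | {E}.
On input y, block {A,B,C,D,F,G,H} splits into {B,C,D,F,G,H} and {A}.
Split {B,C,D,F,G,H} by δ(·,x) → {B,C,F,G} and {D,H}.
On input y, block {B,C,F,G} splits into {B,F} and {C,G}.
Split {B,F} by δ(·,x) → {B} and {F}.
Stable partition: {B} | {E} | {A} | {D,H} | {C,G} | {F} — 6 equivalence classes.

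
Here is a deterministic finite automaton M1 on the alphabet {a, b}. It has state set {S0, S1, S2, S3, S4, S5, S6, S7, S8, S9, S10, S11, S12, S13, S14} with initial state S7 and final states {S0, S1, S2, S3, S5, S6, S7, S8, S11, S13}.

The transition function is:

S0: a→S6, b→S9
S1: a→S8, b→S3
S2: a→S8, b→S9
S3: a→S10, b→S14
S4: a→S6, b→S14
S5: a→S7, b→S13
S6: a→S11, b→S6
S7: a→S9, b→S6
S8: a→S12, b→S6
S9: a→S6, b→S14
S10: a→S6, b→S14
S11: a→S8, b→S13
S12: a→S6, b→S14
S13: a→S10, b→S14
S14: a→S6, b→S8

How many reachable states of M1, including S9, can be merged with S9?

3

States {S0,S1,S2,S3,S4,S5} cannot be reached from the start state, so discard them.
Start with accepting vs non-accepting: {S6,S7,S8,S11,S13} | {S9,S10,S12,S14}.
Refine {S6,S7,S8,S11,S13} on symbol a: members go to different blocks, giving {S7,S8,S13} and {S6,S11}.
Refine {S7,S8,S13} on symbol b: members go to different blocks, giving {S7,S8} and {S13}.
On input b, block {S9,S10,S12,S14} splits into {S9,S10,S12} and {S14}.
On input a, block {S6,S11} splits into {S6} and {S11}.
The partition is now stable with 6 blocks: {S7,S8} | {S9,S10,S12} | {S6} | {S13} | {S14} | {S11}.
The equivalence class containing S9 is {S9,S10,S12}, of size 3.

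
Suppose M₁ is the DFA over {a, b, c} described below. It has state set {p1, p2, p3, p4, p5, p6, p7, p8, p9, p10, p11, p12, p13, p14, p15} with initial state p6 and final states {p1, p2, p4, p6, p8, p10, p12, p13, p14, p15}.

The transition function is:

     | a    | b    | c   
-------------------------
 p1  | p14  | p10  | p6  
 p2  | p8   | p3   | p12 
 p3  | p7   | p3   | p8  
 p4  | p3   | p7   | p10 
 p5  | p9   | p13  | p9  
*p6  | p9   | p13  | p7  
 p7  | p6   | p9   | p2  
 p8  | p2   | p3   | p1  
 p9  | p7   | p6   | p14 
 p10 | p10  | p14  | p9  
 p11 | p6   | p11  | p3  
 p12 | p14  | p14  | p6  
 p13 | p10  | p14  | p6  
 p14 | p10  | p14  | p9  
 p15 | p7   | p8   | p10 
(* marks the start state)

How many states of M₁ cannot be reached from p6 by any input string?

BFS from p6 reaches {p1, p2, p3, p6, p7, p8, p9, p10, p12, p13, p14}; the 4 state(s) p4, p5, p11, p15 are never visited.

4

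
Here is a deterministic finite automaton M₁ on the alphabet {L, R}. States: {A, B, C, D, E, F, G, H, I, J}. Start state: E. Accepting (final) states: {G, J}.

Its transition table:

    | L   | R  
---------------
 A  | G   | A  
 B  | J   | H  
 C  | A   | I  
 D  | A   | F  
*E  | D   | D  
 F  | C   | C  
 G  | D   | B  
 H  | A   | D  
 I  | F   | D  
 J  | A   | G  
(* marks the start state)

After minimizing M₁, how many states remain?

10

Start with accepting vs non-accepting: {G,J} | {A,B,C,D,E,F,H,I}.
On input R, block {G,J} splits into {G} and {J}.
On input L, block {A,B,C,D,E,F,H,I} splits into {C,D,E,F,H,I} and {A} and {B}.
Refine {C,D,E,F,H,I} on symbol L: members go to different blocks, giving {C,D,H} and {E,F,I}.
Refine {C,D,H} on symbol R: members go to different blocks, giving {C,D} and {H}.
Split {E,F,I} by δ(·,L) → {E,F} and {I}.
Refine {C,D} on symbol R: members go to different blocks, giving {C} and {D}.
Refine {E,F} on symbol L: members go to different blocks, giving {E} and {F}.
Stable partition: {G} | {C} | {J} | {A} | {B} | {E} | {H} | {I} | {D} | {F} — 10 equivalence classes.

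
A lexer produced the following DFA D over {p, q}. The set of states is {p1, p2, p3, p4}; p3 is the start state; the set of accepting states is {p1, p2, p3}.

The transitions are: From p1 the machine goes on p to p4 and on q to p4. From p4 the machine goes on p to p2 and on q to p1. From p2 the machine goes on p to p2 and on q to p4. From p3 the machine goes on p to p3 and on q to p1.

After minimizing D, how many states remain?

Initial partition by acceptance: {p1,p2,p3} | {p4}.
Refine {p1,p2,p3} on symbol p: members go to different blocks, giving {p2,p3} and {p1}.
On input q, block {p2,p3} splits into {p2} and {p3}.
No further refinement is possible. Final partition (4 blocks): {p2} | {p4} | {p1} | {p3}.

4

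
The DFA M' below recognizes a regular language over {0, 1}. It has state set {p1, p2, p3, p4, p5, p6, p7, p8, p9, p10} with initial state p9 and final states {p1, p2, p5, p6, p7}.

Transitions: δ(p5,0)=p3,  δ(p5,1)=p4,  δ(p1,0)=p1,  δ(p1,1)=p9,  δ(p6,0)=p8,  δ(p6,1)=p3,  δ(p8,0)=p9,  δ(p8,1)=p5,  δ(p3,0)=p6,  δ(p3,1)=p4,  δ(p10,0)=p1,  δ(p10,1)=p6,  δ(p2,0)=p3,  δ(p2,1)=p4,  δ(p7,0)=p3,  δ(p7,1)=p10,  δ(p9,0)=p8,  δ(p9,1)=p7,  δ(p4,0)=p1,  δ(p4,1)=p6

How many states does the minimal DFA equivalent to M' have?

States {p2} cannot be reached from the start state, so discard them.
Initial partition by acceptance: {p1,p5,p6,p7} | {p3,p4,p8,p9,p10}.
Refine {p1,p5,p6,p7} on symbol 0: members go to different blocks, giving {p5,p6,p7} and {p1}.
Refine {p3,p4,p8,p9,p10} on symbol 0: members go to different blocks, giving {p4,p10} and {p8,p9} and {p3}.
Split {p5,p6,p7} by δ(·,0) → {p5,p7} and {p6}.
The partition is now stable with 6 blocks: {p5,p7} | {p4,p10} | {p1} | {p8,p9} | {p3} | {p6}.

6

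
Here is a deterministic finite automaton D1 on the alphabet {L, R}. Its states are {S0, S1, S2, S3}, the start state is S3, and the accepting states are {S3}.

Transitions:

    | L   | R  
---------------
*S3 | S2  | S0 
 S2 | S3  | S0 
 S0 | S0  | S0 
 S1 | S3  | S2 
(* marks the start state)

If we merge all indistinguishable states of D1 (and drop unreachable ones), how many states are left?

States {S1} cannot be reached from the start state, so discard them.
P0 = {S3} | {S0,S2}.
Split {S0,S2} by δ(·,L) → {S0} and {S2}.
The partition is now stable with 3 blocks: {S3} | {S0} | {S2}.

3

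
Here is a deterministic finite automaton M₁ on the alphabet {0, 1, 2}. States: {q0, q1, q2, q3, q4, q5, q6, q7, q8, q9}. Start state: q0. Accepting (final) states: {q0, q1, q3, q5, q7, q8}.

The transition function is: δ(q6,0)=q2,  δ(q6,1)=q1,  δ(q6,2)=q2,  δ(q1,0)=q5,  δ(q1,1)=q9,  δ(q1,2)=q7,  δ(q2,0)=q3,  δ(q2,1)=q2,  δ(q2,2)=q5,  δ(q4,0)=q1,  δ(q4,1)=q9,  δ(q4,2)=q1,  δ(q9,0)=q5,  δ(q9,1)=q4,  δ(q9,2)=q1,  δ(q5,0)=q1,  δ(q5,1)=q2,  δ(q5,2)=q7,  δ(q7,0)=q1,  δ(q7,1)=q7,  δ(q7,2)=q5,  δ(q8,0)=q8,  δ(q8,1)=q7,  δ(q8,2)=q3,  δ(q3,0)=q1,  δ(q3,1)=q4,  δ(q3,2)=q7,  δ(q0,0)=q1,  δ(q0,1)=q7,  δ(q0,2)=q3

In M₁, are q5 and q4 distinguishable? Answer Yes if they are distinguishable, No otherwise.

Yes

States {q6,q8} cannot be reached from the start state, so discard them.
Initial partition by acceptance: {q0,q1,q3,q5,q7} | {q2,q4,q9}.
Split {q0,q1,q3,q5,q7} by δ(·,1) → {q1,q3,q5} and {q0,q7}.
Stable partition: {q1,q3,q5} | {q2,q4,q9} | {q0,q7} — 3 equivalence classes.
q5 and q4 end up in different blocks, so they are distinguishable. For instance, the string 'ε' is accepted from only q5.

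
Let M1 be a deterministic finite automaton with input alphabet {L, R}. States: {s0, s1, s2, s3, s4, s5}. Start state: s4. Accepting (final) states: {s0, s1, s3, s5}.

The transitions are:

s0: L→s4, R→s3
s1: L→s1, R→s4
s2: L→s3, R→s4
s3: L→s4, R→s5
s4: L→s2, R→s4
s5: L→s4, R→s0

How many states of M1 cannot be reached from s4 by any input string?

1

BFS from s4 reaches {s0, s2, s3, s4, s5}; the 1 state(s) s1 are never visited.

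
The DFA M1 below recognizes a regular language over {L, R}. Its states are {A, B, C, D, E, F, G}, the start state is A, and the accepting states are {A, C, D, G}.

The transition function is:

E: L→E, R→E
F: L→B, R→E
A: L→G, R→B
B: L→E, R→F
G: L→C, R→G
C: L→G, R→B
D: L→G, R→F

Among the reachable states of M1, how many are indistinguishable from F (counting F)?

3

Reachable states from the start: {A,B,C,E,F,G}. Unreachable: {D} — drop them.
Initial partition by acceptance: {A,C,G} | {B,E,F}.
Split {A,C,G} by δ(·,R) → {A,C} and {G}.
No further refinement is possible. Final partition (3 blocks): {A,C} | {B,E,F} | {G}.
The equivalence class containing F is {B,E,F}, of size 3.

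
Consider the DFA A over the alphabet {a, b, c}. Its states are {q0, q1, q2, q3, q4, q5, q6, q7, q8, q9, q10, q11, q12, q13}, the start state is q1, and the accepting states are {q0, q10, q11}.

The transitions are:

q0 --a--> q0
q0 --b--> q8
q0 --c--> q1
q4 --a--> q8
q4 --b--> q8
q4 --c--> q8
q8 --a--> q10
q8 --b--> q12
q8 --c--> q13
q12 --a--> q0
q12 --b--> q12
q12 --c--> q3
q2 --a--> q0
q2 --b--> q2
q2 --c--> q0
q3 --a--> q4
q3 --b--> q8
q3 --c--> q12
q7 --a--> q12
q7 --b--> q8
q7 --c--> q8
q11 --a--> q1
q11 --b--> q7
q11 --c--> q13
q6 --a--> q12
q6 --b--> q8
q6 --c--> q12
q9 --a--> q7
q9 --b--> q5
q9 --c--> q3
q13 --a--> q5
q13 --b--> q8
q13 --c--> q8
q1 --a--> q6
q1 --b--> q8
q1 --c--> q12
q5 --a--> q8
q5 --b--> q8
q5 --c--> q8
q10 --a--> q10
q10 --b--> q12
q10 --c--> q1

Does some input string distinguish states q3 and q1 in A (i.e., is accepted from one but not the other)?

States {q2,q7,q9,q11} cannot be reached from the start state, so discard them.
Initial partition by acceptance: {q0,q10} | {q1,q3,q4,q5,q6,q8,q12,q13}.
Split {q1,q3,q4,q5,q6,q8,q12,q13} by δ(·,a) → {q1,q3,q4,q5,q6,q13} and {q8,q12}.
On input a, block {q1,q3,q4,q5,q6,q13} splits into {q1,q3,q13} and {q4,q5,q6}.
Stable partition: {q0,q10} | {q1,q3,q13} | {q8,q12} | {q4,q5,q6} — 4 equivalence classes.
q3 and q1 lie in the same block of the stable partition, so they are equivalent — no string distinguishes them.

No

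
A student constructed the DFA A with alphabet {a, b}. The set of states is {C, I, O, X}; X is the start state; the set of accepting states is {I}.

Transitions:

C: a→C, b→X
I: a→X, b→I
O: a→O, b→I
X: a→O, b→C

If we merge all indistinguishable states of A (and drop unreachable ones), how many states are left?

4

All states are reachable from the start state.
Start with accepting vs non-accepting: {I} | {C,O,X}.
On input b, block {C,O,X} splits into {C,X} and {O}.
Split {C,X} by δ(·,a) → {C} and {X}.
The partition is now stable with 4 blocks: {I} | {C} | {O} | {X}.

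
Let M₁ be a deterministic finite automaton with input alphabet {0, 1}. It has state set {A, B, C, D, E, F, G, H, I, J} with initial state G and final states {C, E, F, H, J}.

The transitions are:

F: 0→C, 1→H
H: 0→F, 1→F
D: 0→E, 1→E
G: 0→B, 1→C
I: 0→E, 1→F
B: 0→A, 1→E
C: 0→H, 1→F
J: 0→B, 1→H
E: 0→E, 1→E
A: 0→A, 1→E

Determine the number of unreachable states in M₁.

BFS from G reaches {A, B, C, E, F, G, H}; the 3 state(s) D, I, J are never visited.

3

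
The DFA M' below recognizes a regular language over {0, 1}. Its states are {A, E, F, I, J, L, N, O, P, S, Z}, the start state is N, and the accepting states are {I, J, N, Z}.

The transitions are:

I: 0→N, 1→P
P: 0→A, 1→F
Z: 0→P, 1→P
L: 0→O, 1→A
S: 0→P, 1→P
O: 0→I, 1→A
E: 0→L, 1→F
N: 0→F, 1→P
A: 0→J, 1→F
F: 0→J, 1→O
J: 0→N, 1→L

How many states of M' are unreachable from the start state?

BFS from N reaches {A, F, I, J, L, N, O, P}; the 3 state(s) E, S, Z are never visited.

3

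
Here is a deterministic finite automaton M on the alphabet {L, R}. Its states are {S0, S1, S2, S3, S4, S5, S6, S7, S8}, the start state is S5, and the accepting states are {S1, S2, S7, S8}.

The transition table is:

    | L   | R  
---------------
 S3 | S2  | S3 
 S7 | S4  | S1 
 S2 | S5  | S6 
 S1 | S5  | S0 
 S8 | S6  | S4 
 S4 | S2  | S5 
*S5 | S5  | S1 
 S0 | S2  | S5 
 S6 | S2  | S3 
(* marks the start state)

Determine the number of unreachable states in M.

BFS from S5 reaches {S0, S1, S2, S3, S5, S6}; the 3 state(s) S4, S7, S8 are never visited.

3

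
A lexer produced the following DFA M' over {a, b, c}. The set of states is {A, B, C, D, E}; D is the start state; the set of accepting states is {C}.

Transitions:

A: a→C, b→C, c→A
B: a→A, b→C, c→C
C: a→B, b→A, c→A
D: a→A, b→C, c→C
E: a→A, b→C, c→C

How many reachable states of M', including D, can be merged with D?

Reachable states from the start: {A,B,C,D}. Unreachable: {E} — drop them.
Start with accepting vs non-accepting: {C} | {A,B,D}.
On input a, block {A,B,D} splits into {B,D} and {A}.
No further refinement is possible. Final partition (3 blocks): {C} | {B,D} | {A}.
State D belongs to the block {B,D}, which has 2 states.

2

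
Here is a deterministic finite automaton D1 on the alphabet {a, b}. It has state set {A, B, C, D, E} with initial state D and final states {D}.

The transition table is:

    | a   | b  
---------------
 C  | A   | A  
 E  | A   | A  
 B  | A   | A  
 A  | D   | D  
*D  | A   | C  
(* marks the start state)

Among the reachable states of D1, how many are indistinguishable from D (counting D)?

1

First remove the unreachable states {B,E}; 3 states remain.
P0 = {D} | {A,C}.
Refine {A,C} on symbol a: members go to different blocks, giving {A} and {C}.
No further refinement is possible. Final partition (3 blocks): {D} | {A} | {C}.
State D belongs to the block {D}, which has 1 states.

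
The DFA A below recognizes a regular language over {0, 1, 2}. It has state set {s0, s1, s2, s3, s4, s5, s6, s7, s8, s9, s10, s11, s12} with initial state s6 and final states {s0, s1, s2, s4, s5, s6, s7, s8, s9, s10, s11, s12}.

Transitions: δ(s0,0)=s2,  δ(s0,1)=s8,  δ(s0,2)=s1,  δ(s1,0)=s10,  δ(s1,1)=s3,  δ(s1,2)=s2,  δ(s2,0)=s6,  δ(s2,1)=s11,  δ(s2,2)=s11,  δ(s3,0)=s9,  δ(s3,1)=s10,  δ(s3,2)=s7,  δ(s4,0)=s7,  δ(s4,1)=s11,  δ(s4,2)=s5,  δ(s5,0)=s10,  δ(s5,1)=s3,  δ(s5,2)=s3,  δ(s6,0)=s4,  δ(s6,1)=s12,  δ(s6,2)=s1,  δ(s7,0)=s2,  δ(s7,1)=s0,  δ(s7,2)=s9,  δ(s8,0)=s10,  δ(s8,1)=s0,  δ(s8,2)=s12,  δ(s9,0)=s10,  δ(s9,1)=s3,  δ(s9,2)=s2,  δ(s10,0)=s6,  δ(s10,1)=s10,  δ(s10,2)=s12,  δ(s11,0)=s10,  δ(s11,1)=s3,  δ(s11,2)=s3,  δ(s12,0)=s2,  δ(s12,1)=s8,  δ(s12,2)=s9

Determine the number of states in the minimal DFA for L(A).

Initial partition by acceptance: {s0,s1,s2,s4,s5,s6,s7,s8,s9,s10,s11,s12} | {s3}.
Refine {s0,s1,s2,s4,s5,s6,s7,s8,s9,s10,s11,s12} on symbol 1: members go to different blocks, giving {s0,s2,s4,s6,s7,s8,s10,s12} and {s1,s5,s9,s11}.
On input 1, block {s0,s2,s4,s6,s7,s8,s10,s12} splits into {s0,s6,s7,s8,s10,s12} and {s2,s4}.
On input 0, block {s0,s6,s7,s8,s10,s12} splits into {s0,s6,s7,s12} and {s8,s10}.
Split {s0,s6,s7,s12} by δ(·,1) → {s0,s12} and {s6,s7}.
Refine {s1,s5,s9,s11} on symbol 2: members go to different blocks, giving {s1,s9} and {s5,s11}.
On input 0, block {s8,s10} splits into {s8} and {s10}.
The partition is now stable with 8 blocks: {s0,s12} | {s3} | {s1,s9} | {s2,s4} | {s8} | {s6,s7} | {s5,s11} | {s10}.

8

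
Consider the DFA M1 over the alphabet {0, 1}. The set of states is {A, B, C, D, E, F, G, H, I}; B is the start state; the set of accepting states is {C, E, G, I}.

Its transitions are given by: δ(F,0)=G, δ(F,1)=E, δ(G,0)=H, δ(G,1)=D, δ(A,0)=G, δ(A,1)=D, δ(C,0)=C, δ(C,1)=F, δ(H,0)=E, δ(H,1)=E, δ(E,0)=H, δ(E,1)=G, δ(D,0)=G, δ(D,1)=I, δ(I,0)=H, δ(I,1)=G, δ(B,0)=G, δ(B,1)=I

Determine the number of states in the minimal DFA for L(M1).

4

First remove the unreachable states {A,C,F}; 6 states remain.
Initial partition by acceptance: {E,G,I} | {B,D,H}.
On input 1, block {E,G,I} splits into {E,I} and {G}.
Split {B,D,H} by δ(·,0) → {B,D} and {H}.
Stable partition: {E,I} | {B,D} | {G} | {H} — 4 equivalence classes.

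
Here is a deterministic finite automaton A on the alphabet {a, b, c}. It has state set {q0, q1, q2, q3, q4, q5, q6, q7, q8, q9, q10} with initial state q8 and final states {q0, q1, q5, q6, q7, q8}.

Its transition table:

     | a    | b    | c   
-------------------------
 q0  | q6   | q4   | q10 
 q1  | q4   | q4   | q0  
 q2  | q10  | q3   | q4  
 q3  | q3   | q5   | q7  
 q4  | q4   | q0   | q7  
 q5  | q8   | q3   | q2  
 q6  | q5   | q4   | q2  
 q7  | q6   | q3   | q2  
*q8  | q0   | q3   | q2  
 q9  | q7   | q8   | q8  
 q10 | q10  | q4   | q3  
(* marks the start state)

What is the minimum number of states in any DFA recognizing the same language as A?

First remove the unreachable states {q1,q9}; 9 states remain.
Initial partition by acceptance: {q0,q5,q6,q7,q8} | {q2,q3,q4,q10}.
Split {q2,q3,q4,q10} by δ(·,b) → {q2,q10} and {q3,q4}.
No further refinement is possible. Final partition (3 blocks): {q0,q5,q6,q7,q8} | {q2,q10} | {q3,q4}.

3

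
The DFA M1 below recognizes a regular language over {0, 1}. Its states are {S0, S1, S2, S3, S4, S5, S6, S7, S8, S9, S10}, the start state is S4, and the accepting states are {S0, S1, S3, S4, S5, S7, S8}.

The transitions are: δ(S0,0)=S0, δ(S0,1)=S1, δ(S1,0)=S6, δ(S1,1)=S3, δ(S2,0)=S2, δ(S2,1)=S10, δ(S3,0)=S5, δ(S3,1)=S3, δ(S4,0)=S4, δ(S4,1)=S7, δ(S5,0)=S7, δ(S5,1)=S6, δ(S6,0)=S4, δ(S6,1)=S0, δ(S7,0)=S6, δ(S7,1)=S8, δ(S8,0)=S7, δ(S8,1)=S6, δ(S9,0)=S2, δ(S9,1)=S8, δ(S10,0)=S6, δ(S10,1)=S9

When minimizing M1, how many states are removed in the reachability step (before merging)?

3

BFS from S4 reaches {S0, S1, S3, S4, S5, S6, S7, S8}; the 3 state(s) S2, S9, S10 are never visited.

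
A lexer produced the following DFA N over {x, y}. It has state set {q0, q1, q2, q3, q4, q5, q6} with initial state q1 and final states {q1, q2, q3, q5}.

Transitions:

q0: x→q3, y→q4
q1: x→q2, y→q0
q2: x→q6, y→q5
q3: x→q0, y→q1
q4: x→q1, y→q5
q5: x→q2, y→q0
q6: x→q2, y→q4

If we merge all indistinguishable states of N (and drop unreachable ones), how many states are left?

Every state is reachable, so we keep all 7.
P0 = {q1,q2,q3,q5} | {q0,q4,q6}.
Split {q1,q2,q3,q5} by δ(·,x) → {q1,q5} and {q2,q3}.
Refine {q0,q4,q6} on symbol x: members go to different blocks, giving {q0,q6} and {q4}.
No further refinement is possible. Final partition (4 blocks): {q1,q5} | {q0,q6} | {q2,q3} | {q4}.

4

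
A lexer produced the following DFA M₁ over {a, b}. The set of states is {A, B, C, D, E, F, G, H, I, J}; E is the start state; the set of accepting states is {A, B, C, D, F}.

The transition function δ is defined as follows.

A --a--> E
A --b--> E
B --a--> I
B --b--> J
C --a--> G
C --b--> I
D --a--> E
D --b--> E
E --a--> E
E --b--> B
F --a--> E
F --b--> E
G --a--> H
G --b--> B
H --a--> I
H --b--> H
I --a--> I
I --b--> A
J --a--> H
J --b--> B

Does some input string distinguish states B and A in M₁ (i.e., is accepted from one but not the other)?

States {C,D,F,G} cannot be reached from the start state, so discard them.
Initial partition by acceptance: {A,B} | {E,H,I,J}.
On input b, block {E,H,I,J} splits into {E,I,J} and {H}.
Split {E,I,J} by δ(·,a) → {E,I} and {J}.
On input b, block {A,B} splits into {A} and {B}.
On input b, block {E,I} splits into {E} and {I}.
Stable partition: {A} | {E} | {H} | {J} | {B} | {I} — 6 equivalence classes.
B and A end up in different blocks, so they are distinguishable. For instance, the string 'bab' is accepted from only A.

Yes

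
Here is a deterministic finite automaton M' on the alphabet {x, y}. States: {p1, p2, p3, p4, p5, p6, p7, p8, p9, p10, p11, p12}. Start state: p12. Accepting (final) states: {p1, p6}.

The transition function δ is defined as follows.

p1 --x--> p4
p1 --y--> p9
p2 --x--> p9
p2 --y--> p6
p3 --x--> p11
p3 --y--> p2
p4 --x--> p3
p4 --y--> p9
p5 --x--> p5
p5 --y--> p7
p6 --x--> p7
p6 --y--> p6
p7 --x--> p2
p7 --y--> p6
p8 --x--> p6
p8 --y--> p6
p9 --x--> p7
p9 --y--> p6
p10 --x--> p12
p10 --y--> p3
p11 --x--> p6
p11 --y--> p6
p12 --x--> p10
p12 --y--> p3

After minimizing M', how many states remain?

5

First remove the unreachable states {p1,p4,p5,p8}; 8 states remain.
P0 = {p6} | {p2,p3,p7,p9,p10,p11,p12}.
Refine {p2,p3,p7,p9,p10,p11,p12} on symbol x: members go to different blocks, giving {p2,p3,p7,p9,p10,p12} and {p11}.
Split {p2,p3,p7,p9,p10,p12} by δ(·,x) → {p2,p7,p9,p10,p12} and {p3}.
On input y, block {p2,p7,p9,p10,p12} splits into {p2,p7,p9} and {p10,p12}.
No further refinement is possible. Final partition (5 blocks): {p6} | {p2,p7,p9} | {p11} | {p3} | {p10,p12}.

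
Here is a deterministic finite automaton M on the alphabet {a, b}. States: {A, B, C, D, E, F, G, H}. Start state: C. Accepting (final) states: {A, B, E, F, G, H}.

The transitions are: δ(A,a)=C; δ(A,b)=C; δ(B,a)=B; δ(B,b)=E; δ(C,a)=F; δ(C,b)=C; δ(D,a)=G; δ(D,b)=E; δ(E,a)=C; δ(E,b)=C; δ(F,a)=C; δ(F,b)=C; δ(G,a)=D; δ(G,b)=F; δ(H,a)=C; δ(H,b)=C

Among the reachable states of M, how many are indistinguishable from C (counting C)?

1

States {A,B,D,E,G,H} cannot be reached from the start state, so discard them.
Start with accepting vs non-accepting: {F} | {C}.
No further refinement is possible. Final partition (2 blocks): {F} | {C}.
State C belongs to the block {C}, which has 1 states.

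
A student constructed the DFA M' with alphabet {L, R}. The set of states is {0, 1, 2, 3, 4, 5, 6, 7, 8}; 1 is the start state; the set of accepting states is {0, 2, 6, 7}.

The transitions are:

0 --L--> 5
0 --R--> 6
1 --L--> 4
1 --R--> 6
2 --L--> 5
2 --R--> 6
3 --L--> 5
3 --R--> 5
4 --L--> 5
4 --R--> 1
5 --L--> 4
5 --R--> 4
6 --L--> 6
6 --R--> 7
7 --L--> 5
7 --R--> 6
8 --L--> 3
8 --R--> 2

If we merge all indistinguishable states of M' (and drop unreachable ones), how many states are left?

Reachable states from the start: {1,4,5,6,7}. Unreachable: {0,2,3,8} — drop them.
Initial partition by acceptance: {6,7} | {1,4,5}.
On input L, block {6,7} splits into {6} and {7}.
Split {1,4,5} by δ(·,R) → {4,5} and {1}.
Split {4,5} by δ(·,R) → {4} and {5}.
No further refinement is possible. Final partition (5 blocks): {6} | {4} | {7} | {1} | {5}.

5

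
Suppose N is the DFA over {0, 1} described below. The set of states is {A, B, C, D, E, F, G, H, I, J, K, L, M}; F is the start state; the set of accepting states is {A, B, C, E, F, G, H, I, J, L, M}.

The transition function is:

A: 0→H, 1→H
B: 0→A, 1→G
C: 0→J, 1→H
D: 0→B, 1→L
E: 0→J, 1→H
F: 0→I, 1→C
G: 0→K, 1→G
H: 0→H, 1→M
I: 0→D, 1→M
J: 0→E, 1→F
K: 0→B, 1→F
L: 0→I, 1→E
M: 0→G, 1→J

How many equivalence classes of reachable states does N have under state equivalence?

Initial partition by acceptance: {A,B,C,E,F,G,H,I,J,L,M} | {D,K}.
Refine {A,B,C,E,F,G,H,I,J,L,M} on symbol 0: members go to different blocks, giving {A,B,C,E,F,H,J,L,M} and {G,I}.
On input 0, block {A,B,C,E,F,H,J,L,M} splits into {A,B,C,E,H,J} and {F,L,M}.
Split {A,B,C,E,H,J} by δ(·,1) → {A,C,E} and {H,J} and {B}.
Refine {G,I} on symbol 1: members go to different blocks, giving {G} and {I}.
Refine {F,L,M} on symbol 0: members go to different blocks, giving {F,L} and {M}.
On input 0, block {H,J} splits into {H} and {J}.
Refine {A,C,E} on symbol 0: members go to different blocks, giving {C,E} and {A}.
No further refinement is possible. Final partition (10 blocks): {C,E} | {D,K} | {G} | {F,L} | {H} | {B} | {I} | {M} | {J} | {A}.

10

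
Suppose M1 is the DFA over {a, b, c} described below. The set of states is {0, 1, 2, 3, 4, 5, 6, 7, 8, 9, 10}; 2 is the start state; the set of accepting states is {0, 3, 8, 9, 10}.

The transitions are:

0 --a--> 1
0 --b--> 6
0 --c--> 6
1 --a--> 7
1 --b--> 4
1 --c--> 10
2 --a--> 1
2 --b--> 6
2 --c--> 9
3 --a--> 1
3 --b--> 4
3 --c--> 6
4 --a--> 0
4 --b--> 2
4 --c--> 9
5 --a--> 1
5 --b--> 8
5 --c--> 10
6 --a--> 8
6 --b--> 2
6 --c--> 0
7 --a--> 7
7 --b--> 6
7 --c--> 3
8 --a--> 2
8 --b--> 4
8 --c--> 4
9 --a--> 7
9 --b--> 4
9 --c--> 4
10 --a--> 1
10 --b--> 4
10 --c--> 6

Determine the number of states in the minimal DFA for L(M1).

3

States {5} cannot be reached from the start state, so discard them.
Initial partition by acceptance: {0,3,8,9,10} | {1,2,4,6,7}.
Refine {1,2,4,6,7} on symbol a: members go to different blocks, giving {1,2,7} and {4,6}.
No further refinement is possible. Final partition (3 blocks): {0,3,8,9,10} | {1,2,7} | {4,6}.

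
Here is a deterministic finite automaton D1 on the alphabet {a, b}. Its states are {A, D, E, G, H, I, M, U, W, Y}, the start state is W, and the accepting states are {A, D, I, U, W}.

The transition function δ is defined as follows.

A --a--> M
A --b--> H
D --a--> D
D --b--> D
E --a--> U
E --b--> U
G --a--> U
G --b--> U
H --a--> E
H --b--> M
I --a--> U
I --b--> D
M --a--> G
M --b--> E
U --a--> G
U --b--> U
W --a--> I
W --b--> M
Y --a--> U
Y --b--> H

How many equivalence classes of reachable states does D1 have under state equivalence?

First remove the unreachable states {A,H,Y}; 7 states remain.
P0 = {D,I,U,W} | {E,G,M}.
On input a, block {D,I,U,W} splits into {D,I,W} and {U}.
Refine {D,I,W} on symbol a: members go to different blocks, giving {D,W} and {I}.
Refine {D,W} on symbol a: members go to different blocks, giving {D} and {W}.
Refine {E,G,M} on symbol a: members go to different blocks, giving {E,G} and {M}.
The partition is now stable with 6 blocks: {D} | {E,G} | {U} | {I} | {W} | {M}.

6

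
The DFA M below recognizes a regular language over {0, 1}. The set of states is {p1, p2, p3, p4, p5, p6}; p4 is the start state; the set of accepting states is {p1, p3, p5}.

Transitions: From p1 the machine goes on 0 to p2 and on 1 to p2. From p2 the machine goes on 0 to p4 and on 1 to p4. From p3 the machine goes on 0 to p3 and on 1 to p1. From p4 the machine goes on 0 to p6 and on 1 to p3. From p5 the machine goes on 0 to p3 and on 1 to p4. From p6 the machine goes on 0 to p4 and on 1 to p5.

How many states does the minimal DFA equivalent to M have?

6

Every state is reachable, so we keep all 6.
P0 = {p1,p3,p5} | {p2,p4,p6}.
Split {p1,p3,p5} by δ(·,0) → {p3,p5} and {p1}.
Split {p3,p5} by δ(·,1) → {p3} and {p5}.
On input 1, block {p2,p4,p6} splits into {p2} and {p4} and {p6}.
Stable partition: {p3} | {p2} | {p1} | {p5} | {p4} | {p6} — 6 equivalence classes.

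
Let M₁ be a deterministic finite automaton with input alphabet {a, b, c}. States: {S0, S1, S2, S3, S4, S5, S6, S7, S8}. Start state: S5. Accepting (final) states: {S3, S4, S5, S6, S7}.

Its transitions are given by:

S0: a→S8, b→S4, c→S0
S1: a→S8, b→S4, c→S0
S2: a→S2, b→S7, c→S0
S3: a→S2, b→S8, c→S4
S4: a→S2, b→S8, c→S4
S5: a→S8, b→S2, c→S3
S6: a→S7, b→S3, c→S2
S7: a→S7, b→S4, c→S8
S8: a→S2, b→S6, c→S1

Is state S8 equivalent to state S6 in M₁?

No

Every state is reachable, so we keep all 9.
Initial partition by acceptance: {S3,S4,S5,S6,S7} | {S0,S1,S2,S8}.
Refine {S3,S4,S5,S6,S7} on symbol a: members go to different blocks, giving {S3,S4,S5} and {S6,S7}.
On input b, block {S0,S1,S2,S8} splits into {S0,S1} and {S2,S8}.
No further refinement is possible. Final partition (4 blocks): {S3,S4,S5} | {S0,S1} | {S6,S7} | {S2,S8}.
S8 and S6 end up in different blocks, so they are distinguishable. For instance, the string 'ε' is accepted from only S6.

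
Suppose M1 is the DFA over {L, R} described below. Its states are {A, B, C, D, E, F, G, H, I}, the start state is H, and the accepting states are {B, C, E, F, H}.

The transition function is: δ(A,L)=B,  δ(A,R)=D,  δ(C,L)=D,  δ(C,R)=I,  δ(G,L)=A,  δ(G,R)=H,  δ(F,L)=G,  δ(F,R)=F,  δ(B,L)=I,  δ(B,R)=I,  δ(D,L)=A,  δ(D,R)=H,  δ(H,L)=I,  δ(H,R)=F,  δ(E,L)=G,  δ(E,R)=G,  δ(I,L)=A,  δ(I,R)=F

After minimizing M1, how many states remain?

4

States {C,E} cannot be reached from the start state, so discard them.
P0 = {B,F,H} | {A,D,G,I}.
Split {B,F,H} by δ(·,R) → {F,H} and {B}.
Split {A,D,G,I} by δ(·,L) → {D,G,I} and {A}.
The partition is now stable with 4 blocks: {F,H} | {D,G,I} | {B} | {A}.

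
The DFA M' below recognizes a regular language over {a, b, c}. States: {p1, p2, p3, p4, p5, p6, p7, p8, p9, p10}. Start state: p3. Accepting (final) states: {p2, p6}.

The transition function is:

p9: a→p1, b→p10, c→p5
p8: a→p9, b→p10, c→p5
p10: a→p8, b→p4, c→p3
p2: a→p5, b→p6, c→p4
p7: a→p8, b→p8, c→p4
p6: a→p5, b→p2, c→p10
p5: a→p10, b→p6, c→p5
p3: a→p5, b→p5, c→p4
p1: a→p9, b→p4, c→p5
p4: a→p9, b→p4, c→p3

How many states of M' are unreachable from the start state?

No path from p3 leads to p7; the other 9 states are all reachable.

1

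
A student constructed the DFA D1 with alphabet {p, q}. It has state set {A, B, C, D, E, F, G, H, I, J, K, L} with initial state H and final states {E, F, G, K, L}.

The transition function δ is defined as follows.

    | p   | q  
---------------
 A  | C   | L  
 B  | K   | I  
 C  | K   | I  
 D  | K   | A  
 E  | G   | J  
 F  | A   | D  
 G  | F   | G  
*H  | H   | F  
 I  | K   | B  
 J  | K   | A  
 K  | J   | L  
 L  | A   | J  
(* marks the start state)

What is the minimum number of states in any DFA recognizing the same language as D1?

6

Reachable states from the start: {A,B,C,D,F,H,I,J,K,L}. Unreachable: {E,G} — drop them.
P0 = {F,K,L} | {A,B,C,D,H,I,J}.
Split {F,K,L} by δ(·,q) → {F,L} and {K}.
Split {A,B,C,D,H,I,J} by δ(·,p) → {B,C,D,I,J} and {A,H}.
Split {B,C,D,I,J} by δ(·,q) → {B,C,I} and {D,J}.
Refine {A,H} on symbol p: members go to different blocks, giving {A} and {H}.
Stable partition: {F,L} | {B,C,I} | {K} | {A} | {D,J} | {H} — 6 equivalence classes.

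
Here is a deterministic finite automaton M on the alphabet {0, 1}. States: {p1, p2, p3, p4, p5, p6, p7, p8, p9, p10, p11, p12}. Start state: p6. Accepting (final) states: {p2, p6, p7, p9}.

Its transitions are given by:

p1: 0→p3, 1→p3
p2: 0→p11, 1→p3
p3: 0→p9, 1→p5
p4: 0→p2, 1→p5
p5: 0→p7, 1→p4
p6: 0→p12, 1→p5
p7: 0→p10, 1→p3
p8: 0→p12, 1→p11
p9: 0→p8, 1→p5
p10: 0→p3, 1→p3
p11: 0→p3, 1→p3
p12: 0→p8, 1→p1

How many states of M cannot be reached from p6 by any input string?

Exploring from p6, all states are eventually visited, so none are unreachable.

0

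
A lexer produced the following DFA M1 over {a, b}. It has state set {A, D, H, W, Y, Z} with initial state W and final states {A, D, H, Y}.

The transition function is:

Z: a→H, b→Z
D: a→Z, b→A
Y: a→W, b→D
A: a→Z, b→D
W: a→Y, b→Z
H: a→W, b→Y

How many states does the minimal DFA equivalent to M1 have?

2

Every state is reachable, so we keep all 6.
P0 = {A,D,H,Y} | {W,Z}.
The partition is now stable with 2 blocks: {A,D,H,Y} | {W,Z}.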